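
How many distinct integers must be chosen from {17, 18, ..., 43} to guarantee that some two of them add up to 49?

20

Group the elements by complementary pair {x, 49−x}: {17,32}, {18,31}, {19,30}, …, giving 8 two-element pairs and 11 integers whose partner 49−x falls outside [17,43].
Treating each of those 19 groups as a pigeonhole, one can pick one integer per group — 19 integers — with no two summing to 49.
The 20th integer lands in an occupied pair, forcing a sum of 49.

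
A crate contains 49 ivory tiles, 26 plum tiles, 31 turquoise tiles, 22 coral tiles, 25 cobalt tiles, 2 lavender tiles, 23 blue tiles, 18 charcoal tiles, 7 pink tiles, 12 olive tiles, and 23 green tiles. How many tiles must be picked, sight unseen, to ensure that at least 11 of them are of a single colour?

100

An adversary could hand out at most 10 tiles per colour (lavender, pink run out sooner): 10 + 10 + 10 + 10 + 10 + 2 + 10 + 10 + 7 + 10 + 10 = 99 tiles and still no colour has 11.
One more tile lands in a colour already at 10, so 100 draws are enough and 99 are not.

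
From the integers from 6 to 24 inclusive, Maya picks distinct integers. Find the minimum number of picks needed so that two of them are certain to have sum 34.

13

Group the elements by complementary pair {x, 34−x}: {10,24}, {11,23}, {12,22}, …, giving 7 two-element pairs, the single value 17 (it cannot pair with itself since the integers are distinct), and 4 integers whose partner 34−x falls outside [6,24].
Treating each of those 12 groups as a pigeonhole, one can pick one integer per group — 12 integers — with no two summing to 34.
The 13th integer lands in an occupied pair, forcing a sum of 34.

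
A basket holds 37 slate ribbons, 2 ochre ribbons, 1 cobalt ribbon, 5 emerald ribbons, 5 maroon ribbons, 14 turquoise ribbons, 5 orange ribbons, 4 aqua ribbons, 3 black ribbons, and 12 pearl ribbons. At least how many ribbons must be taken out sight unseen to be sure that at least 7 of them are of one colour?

Put each drawn ribbon into a box by colour. The largest draw with every box below 7 takes min(count, 6) from each colour; colours with fewer than 6 contribute all they have.
Σ min(cᵢ, 6) = 6 + 2 + 1 + 5 + 5 + 6 + 5 + 4 + 3 + 6 = 43.
Draw number 43 + 1 = 44 must push one box to 7.

44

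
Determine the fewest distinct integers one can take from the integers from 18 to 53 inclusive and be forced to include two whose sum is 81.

Two chosen integers sum to 81 exactly when both halves of some pair {x, 81−x} with 28 ≤ x ≤ 81−x ≤ 53 are chosen — 13 such pairs.
The remaining 10 elements (those with no distinct partner in range) can never complete a 81-sum, so the worst case takes all of them and one from each pair: 10 + 13 = 23.
The 24th integer has to be the second member of some pair, so 23 + 1 = 24.

24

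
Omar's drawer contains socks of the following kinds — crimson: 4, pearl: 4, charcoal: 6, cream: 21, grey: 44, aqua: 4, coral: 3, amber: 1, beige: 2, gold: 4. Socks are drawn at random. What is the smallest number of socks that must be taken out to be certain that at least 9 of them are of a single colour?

By pigeonhole, put each drawn sock into a box by colour. The largest draw with every box below 9 takes min(count, 8) from each colour; colours with fewer than 8 contribute all they have.
Σ min(cᵢ, 8) = 4 + 4 + 6 + 8 + 8 + 4 + 3 + 1 + 2 + 4 = 44.
Draw number 44 + 1 = 45 must push one box to 9.

45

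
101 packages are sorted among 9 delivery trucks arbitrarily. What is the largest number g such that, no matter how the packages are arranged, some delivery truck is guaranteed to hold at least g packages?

12

The 9 delivery trucks are the holes and the 101 packages are the pigeons.
If every delivery truck held at most 11 packages, the total would be at most 9 × 11 = 99, which is less than 101.
So some delivery truck holds at least ⌈101/9⌉ = 12 packages.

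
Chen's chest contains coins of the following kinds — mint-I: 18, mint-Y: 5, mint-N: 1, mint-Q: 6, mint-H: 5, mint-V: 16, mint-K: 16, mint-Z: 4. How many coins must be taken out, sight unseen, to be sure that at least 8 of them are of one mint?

43

An adversary could hand out at most 7 coins per mint (5 mints run out sooner): 7 + 5 + 1 + 6 + 5 + 7 + 7 + 4 = 42 coins and still no mint has 8.
By pigeonhole, one more coin lands in a mint already at 7, so 43 draws are enough and 42 are not.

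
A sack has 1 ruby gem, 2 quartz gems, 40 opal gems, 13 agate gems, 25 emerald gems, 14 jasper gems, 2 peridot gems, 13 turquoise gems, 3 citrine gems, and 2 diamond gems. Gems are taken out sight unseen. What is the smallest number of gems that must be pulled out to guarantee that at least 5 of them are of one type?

31

An adversary could hand out at most 4 gems per type (5 types run out sooner): 1 + 2 + 4 + 4 + 4 + 4 + 2 + 4 + 3 + 2 = 30 gems and still no type has 5.
By pigeonhole, one more gem lands in a type already at 4, so 31 draws are enough and 30 are not.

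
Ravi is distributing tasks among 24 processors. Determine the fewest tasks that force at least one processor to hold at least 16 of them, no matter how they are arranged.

With 360 tasks one could put exactly 15 in each of the 24 processors, and no processor would reach 16.
One more task must land in a processor that already has 15, giving it 16.
So 24 × 15 + 1 = 361 tasks are required.

361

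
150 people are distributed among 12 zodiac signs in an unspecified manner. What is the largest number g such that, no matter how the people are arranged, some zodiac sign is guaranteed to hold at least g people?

13

By pigeonhole, the 12 zodiac signs are the holes and the 150 people are the pigeons.
If every zodiac sign held at most 12 people, the total would be at most 12 × 12 = 144, which is less than 150.
So some zodiac sign holds at least ⌈150/12⌉ = 13 people.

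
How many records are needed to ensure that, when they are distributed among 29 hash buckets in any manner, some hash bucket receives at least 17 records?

With 464 records one could put exactly 16 in each of the 29 hash buckets, and no hash bucket would reach 17.
Pigeonhole: one more record must land in a hash bucket that already has 16, giving it 17.
So 29 × 16 + 1 = 465 records are required.

465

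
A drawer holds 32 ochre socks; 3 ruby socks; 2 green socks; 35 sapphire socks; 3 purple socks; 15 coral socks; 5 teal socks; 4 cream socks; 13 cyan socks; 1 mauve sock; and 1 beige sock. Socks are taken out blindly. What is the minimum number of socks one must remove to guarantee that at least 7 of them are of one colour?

An adversary could hand out at most 6 socks per colour (7 colours run out sooner): 6 + 3 + 2 + 6 + 3 + 6 + 5 + 4 + 6 + 1 + 1 = 43 socks and still no colour has 7.
One more sock lands in a colour already at 6, so 44 draws are enough and 43 are not.

44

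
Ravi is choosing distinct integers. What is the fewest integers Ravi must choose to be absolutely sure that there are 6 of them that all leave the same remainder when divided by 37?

186

The 37 residue classes mod 37 are the pigeonholes.
With 185 integers one could put 5 in each residue class and have no class reach 6.
The 186th integer pushes some class to 6, so 37·5 + 1 = 186.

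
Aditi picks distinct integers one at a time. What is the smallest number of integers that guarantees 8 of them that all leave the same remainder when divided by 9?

64

By the pigeonhole principle, the 9 residue classes mod 9 are the pigeonholes.
With 63 integers one could put 7 in each residue class and have no class reach 8.
The 64th integer pushes some class to 8, so 9·7 + 1 = 64.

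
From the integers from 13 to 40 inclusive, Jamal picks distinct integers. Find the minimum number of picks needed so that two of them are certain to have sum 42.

Group the elements by complementary pair {x, 42−x}: {13,29}, {14,28}, {15,27}, …, giving 8 two-element pairs; the single value 21 (it cannot pair with itself since the integers are distinct); and 11 integers whose partner 42−x falls outside [13,40].
Treating each of those 20 groups as a pigeonhole, one can pick one integer per group — 20 integers — with no two summing to 42.
The 21st integer lands in an occupied pair, forcing a sum of 42.

21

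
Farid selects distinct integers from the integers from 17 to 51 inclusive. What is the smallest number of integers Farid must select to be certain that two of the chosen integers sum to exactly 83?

Two chosen integers sum to 83 exactly when both halves of some pair {x, 83−x} with 32 ≤ x ≤ 83−x ≤ 51 are chosen — 10 such pairs.
The remaining 15 elements (those with no distinct partner in range) can never complete a 83-sum, so the worst case takes all of them and one from each pair: 15 + 10 = 25.
By the pigeonhole principle, the 26th integer has to be the second member of some pair, so 25 + 1 = 26.

26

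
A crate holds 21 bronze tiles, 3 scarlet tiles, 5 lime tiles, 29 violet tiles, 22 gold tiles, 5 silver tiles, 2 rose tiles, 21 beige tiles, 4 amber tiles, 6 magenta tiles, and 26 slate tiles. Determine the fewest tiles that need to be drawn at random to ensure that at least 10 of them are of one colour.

71

The 11 colours are the holes; the tiles drawn are the pigeons.
To avoid 10 of any one colour, the worst case takes at most 9 of each colour, or every tile of a colour that has fewer than 9.
That gives 9 + 3 + 5 + 9 + 9 + 5 + 2 + 9 + 4 + 6 + 9 = 70 tiles with no colour reaching 10.
The next tile forces some colour to 10, so 70 + 1 = 71.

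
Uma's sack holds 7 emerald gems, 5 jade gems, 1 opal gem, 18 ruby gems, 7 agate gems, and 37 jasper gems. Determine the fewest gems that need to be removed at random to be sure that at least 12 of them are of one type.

The 6 types are the holes; the gems drawn are the pigeons.
To avoid 12 of any one type, the worst case takes at most 11 of each type, or every gem of a type that has fewer than 11.
That gives 7 + 5 + 1 + 11 + 7 + 11 = 42 gems with no type reaching 12.
The next gem forces some type to 12, so 42 + 1 = 43.

43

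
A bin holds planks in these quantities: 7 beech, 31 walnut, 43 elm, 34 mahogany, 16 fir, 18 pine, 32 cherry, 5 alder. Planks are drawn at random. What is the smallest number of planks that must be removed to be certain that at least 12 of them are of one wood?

79

Put each drawn plank into a box by wood. The largest draw with every box below 12 takes min(count, 11) from each wood; woods with fewer than 11 contribute all they have.
Σ min(cᵢ, 11) = 7 + 11 + 11 + 11 + 11 + 11 + 11 + 5 = 78.
Draw number 78 + 1 = 79 must push one box to 12.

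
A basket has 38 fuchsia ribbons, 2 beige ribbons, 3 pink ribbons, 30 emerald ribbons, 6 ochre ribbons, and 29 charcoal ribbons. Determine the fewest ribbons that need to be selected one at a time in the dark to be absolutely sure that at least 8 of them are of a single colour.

33

An adversary could hand out at most 7 ribbons per colour (beige, pink, ochre run out sooner): 7 + 2 + 3 + 7 + 6 + 7 = 32 ribbons and still no colour has 8.
One more ribbon lands in a colour already at 7, so 33 draws are enough and 32 are not.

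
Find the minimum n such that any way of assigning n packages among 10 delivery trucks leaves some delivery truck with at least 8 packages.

71

With 70 packages one could put exactly 7 in each of the 10 delivery trucks, and no delivery truck would reach 8.
One more package must land in a delivery truck that already has 7, giving it 8.
So 10 × 7 + 1 = 71 packages are required.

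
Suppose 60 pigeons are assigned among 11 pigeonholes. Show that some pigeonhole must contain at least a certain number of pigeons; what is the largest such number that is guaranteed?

6

The 11 pigeonholes are the holes and the 60 pigeons are the pigeons.
If every pigeonhole held at most 5 pigeons, the total would be at most 11 × 5 = 55, which is less than 60.
So some pigeonhole holds at least ⌈60/11⌉ = 6 pigeons.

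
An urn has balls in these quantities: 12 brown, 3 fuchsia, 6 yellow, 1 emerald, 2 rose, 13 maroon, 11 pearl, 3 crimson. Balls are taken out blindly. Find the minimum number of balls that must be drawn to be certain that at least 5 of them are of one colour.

26

An adversary could hand out at most 4 balls per colour (4 colours run out sooner): 4 + 3 + 4 + 1 + 2 + 4 + 4 + 3 = 25 balls and still no colour has 5.
Pigeonhole: one more ball lands in a colour already at 4, so 26 draws are enough and 25 are not.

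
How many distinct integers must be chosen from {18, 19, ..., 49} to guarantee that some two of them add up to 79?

Two chosen integers sum to 79 exactly when both halves of some pair {x, 79−x} with 30 ≤ x ≤ 79−x ≤ 49 are chosen — 10 such pairs.
The remaining 12 elements (those with no distinct partner in range) can never complete a 79-sum, so the worst case takes all of them and one from each pair: 12 + 10 = 22.
By pigeonhole, the 23rd integer has to be the second member of some pair, so 22 + 1 = 23.

23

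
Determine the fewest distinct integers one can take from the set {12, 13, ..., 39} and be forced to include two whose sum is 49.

16

Two chosen integers sum to 49 exactly when both halves of some pair {x, 49−x} with 12 ≤ x ≤ 49−x ≤ 37 are chosen — 13 such pairs.
The remaining 2 elements (those with no distinct partner in range) can never complete a 49-sum, so the worst case takes all of them and one from each pair: 2 + 13 = 15.
By pigeonhole, the 16th integer has to be the second member of some pair, so 15 + 1 = 16.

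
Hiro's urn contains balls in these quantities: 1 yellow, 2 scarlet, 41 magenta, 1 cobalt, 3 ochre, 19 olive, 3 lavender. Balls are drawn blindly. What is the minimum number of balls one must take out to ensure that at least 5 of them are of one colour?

By the pigeonhole principle, put each drawn ball into a box by colour. The largest draw with every box below 5 takes min(count, 4) from each colour; colours with fewer than 4 contribute all they have.
Σ min(cᵢ, 4) = 1 + 2 + 4 + 1 + 3 + 4 + 3 = 18.
Draw number 18 + 1 = 19 must push one box to 5.

19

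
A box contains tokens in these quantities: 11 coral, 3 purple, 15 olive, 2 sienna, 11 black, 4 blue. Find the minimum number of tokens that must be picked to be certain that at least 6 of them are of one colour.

25

An adversary could hand out at most 5 tokens per colour (purple, sienna, blue run out sooner): 5 + 3 + 5 + 2 + 5 + 4 = 24 tokens and still no colour has 6.
Pigeonhole: one more token lands in a colour already at 5, so 25 draws are enough and 24 are not.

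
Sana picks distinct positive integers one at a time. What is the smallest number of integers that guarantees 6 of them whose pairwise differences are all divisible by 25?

126

Integers whose pairwise differences are multiples of 25 are exactly those sharing a remainder mod 25. Pigeonhole: the 25 residue classes mod 25 are the pigeonholes.
With 125 integers one could put 5 in each residue class and have no class reach 6.
The 126th integer pushes some class to 6, so 25·5 + 1 = 126.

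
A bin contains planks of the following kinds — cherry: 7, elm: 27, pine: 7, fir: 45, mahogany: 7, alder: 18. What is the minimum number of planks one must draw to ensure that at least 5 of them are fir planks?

In the worst case for collecting fir planks, every non-fir plank comes out first.
There are 7 + 27 + 7 + 7 + 18 = 66 non-fir planks altogether.
After those, each further plank must be fir, so 66 + 5 = 71 draws guarantee 5 fir planks.

71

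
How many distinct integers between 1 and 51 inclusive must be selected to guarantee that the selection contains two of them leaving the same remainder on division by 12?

By the pigeonhole principle, the 12 residue classes mod 12 are the pigeonholes.
With 12 integers one could put 1 in each residue class and have no class reach 2.
The 13th integer pushes some class to 2, so 12·1 + 1 = 13.

13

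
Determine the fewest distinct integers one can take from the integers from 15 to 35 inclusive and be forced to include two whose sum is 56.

15

Group the elements by complementary pair {x, 56−x}: {21,35}, {22,34}, {23,33}, …, giving 7 two-element pairs, the single value 28 (it cannot pair with itself since the integers are distinct), and 6 integers whose partner 56−x falls outside [15,35].
Pigeonhole: treating each of those 14 groups as a pigeonhole, one can pick one integer per group — 14 integers — with no two summing to 56.
The 15th integer lands in an occupied pair, forcing a sum of 56.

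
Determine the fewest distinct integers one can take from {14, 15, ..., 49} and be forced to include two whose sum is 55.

23

A set avoiding the sum 55 can contain at most one of each pair {x, 55−x}, plus the 8 elements whose complement lies outside the range.
The integers 28, …, 49 (22 of them) are such a set: any two sum to at least 28+29 = 57 > 55.
Any 23rd integer completes one of the 14 pairs, so 23 choices force a sum of 55.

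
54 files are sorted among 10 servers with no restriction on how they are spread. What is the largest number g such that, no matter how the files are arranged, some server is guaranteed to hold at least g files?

6

By pigeonhole, the 10 servers are the holes and the 54 files are the pigeons.
If every server held at most 5 files, the total would be at most 10 × 5 = 50, which is less than 54.
So some server holds at least ⌈54/10⌉ = 6 files.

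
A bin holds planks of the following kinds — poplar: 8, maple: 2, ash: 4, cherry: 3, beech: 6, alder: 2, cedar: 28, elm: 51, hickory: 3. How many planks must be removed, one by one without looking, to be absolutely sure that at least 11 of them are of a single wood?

An adversary could hand out at most 10 planks per wood (7 woods run out sooner): 8 + 2 + 4 + 3 + 6 + 2 + 10 + 10 + 3 = 48 planks and still no wood has 11.
One more plank lands in a wood already at 10, so 49 draws are enough and 48 are not.

49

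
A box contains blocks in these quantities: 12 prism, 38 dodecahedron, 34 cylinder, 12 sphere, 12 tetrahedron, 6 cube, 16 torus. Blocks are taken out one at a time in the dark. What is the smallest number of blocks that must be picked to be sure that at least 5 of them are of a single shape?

29

Put each drawn block into a box by shape. The largest draw with every box below 5 takes min(count, 4) from each shape.
Σ min(cᵢ, 4) = 4 + 4 + 4 + 4 + 4 + 4 + 4 = 28.
Draw number 28 + 1 = 29 must push one box to 5.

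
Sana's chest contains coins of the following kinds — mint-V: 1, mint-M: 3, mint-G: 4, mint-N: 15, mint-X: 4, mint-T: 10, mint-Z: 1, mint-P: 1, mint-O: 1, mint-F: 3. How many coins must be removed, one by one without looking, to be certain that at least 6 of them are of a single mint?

Put each drawn coin into a box by mint. The largest draw with every box below 6 takes min(count, 5) from each mint; mints with fewer than 5 contribute all they have.
Σ min(cᵢ, 5) = 1 + 3 + 4 + 5 + 4 + 5 + 1 + 1 + 1 + 3 = 28.
Draw number 28 + 1 = 29 must push one box to 6.

29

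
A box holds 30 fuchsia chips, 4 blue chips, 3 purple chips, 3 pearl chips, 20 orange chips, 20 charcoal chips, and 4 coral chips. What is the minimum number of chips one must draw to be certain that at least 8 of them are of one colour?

36

By pigeonhole, put each drawn chip into a box by colour. The largest draw with every box below 8 takes min(count, 7) from each colour; colours with fewer than 7 contribute all they have.
Σ min(cᵢ, 7) = 7 + 4 + 3 + 3 + 7 + 7 + 4 = 35.
Draw number 35 + 1 = 36 must push one box to 8.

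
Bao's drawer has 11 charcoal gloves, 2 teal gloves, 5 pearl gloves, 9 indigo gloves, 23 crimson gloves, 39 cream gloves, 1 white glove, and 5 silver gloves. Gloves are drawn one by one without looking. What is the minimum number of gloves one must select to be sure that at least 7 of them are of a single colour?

Put each drawn glove into a box by colour. The largest draw with every box below 7 takes min(count, 6) from each colour; colours with fewer than 6 contribute all they have.
Σ min(cᵢ, 6) = 6 + 2 + 5 + 6 + 6 + 6 + 1 + 5 = 37.
Draw number 37 + 1 = 38 must push one box to 7.

38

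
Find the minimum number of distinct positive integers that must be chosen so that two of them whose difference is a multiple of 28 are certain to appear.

29

Integers whose pairwise differences are multiples of 28 are exactly those sharing a remainder mod 28. The 28 residue classes mod 28 are the pigeonholes.
With 28 integers one could put 1 in each residue class and have no class reach 2.
The 29th integer pushes some class to 2, so 28·1 + 1 = 29.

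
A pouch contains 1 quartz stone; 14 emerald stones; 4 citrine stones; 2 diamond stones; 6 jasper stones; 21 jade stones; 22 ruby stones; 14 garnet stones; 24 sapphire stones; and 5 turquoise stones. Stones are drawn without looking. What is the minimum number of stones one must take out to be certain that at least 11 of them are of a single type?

Pigeonhole: put each drawn stone into a box by type. The largest draw with every box below 11 takes min(count, 10) from each type; types with fewer than 10 contribute all they have.
Σ min(cᵢ, 10) = 1 + 10 + 4 + 2 + 6 + 10 + 10 + 10 + 10 + 5 = 68.
Draw number 68 + 1 = 69 must push one box to 11.

69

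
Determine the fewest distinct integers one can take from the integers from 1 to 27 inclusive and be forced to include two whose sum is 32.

A set avoiding the sum 32 can contain at most one of each pair {x, 32−x}, plus the 5 elements whose complement lies outside the range or equal to its own complement.
The integers 1, …, 16 (16 of them) are such a set: any two sum to at least 1+2 = 3 and at most 15+16 = 31 < 32.
Any 17th integer completes one of the 11 pairs, so 17 choices force a sum of 32.

17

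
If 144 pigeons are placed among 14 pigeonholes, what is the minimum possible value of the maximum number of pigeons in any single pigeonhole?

Pigeonhole: the 14 pigeonholes are the holes and the 144 pigeons are the pigeons.
If every pigeonhole held at most 10 pigeons, the total would be at most 14 × 10 = 140, which is less than 144.
So some pigeonhole holds at least ⌈144/14⌉ = 11 pigeons.

11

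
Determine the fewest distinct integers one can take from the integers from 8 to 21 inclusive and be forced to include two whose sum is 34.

11

Group the elements by complementary pair {x, 34−x}: {13,21}, {14,20}, {15,19}, …, giving 4 two-element pairs, the single value 17 (it cannot pair with itself since the integers are distinct), and 5 integers whose partner 34−x falls outside [8,21].
Treating each of those 10 groups as a pigeonhole, one can pick one integer per group — 10 integers — with no two summing to 34.
The 11th integer lands in an occupied pair, forcing a sum of 34.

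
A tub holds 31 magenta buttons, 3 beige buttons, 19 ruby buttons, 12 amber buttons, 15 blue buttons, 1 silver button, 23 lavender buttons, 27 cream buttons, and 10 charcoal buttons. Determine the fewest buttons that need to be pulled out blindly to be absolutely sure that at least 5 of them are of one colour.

An adversary could hand out at most 4 buttons per colour (beige, silver run out sooner): 4 + 3 + 4 + 4 + 4 + 1 + 4 + 4 + 4 = 32 buttons and still no colour has 5.
One more button lands in a colour already at 4, so 33 draws are enough and 32 are not.

33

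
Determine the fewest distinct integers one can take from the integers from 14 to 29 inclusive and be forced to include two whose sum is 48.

12

A set avoiding the sum 48 can contain at most one of each pair {x, 48−x}, plus the 6 elements whose complement lies outside the range or equal to its own complement.
The integers 14, …, 24 (11 of them) are such a set: any two sum to at least 14+15 = 29 and at most 23+24 = 47 < 48.
By the pigeonhole principle, any 12th integer completes one of the 5 pairs, so 12 choices force a sum of 48.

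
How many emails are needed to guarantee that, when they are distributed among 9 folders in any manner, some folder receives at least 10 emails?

With 81 emails one could put exactly 9 in each of the 9 folders, and no folder would reach 10.
By pigeonhole, one more email must land in a folder that already has 9, giving it 10.
So 9 × 9 + 1 = 82 emails are required.

82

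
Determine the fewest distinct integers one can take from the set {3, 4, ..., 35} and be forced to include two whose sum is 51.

24

A set avoiding the sum 51 can contain at most one of each pair {x, 51−x}, plus the 13 elements whose complement lies outside the range.
The integers 3, …, 25 (23 of them) are such a set: any two sum to at least 3+4 = 7 and at most 24+25 = 49 < 51.
Any 24th integer completes one of the 10 pairs, so 24 choices force a sum of 51.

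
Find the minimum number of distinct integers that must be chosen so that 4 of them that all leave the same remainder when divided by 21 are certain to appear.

By the pigeonhole principle, the 21 residue classes mod 21 are the pigeonholes.
With 63 integers one could put 3 in each residue class and have no class reach 4.
The 64th integer pushes some class to 4, so 21·3 + 1 = 64.

64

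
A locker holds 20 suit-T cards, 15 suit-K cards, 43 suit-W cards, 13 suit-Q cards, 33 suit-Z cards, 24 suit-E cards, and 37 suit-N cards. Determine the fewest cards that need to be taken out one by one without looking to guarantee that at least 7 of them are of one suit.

By pigeonhole, the 7 suits are the holes; the cards drawn are the pigeons.
To avoid 7 of any one suit, the worst case takes at most 6 of each suit.
That gives 6 + 6 + 6 + 6 + 6 + 6 + 6 = 42 cards with no suit reaching 7.
The next card forces some suit to 7, so 42 + 1 = 43.

43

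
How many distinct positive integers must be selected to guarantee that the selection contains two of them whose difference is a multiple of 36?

37

Integers whose pairwise differences are multiples of 36 are exactly those sharing a remainder mod 36. The 36 residue classes mod 36 are the pigeonholes.
With 36 integers one could put 1 in each residue class and have no class reach 2.
The 37th integer pushes some class to 2, so 36·1 + 1 = 37.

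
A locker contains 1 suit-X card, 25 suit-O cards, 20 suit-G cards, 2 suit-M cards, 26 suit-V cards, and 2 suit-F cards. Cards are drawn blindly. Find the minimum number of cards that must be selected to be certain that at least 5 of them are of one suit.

An adversary could hand out at most 4 cards per suit (suit-X, suit-M, suit-F run out sooner): 1 + 4 + 4 + 2 + 4 + 2 = 17 cards and still no suit has 5.
By the pigeonhole principle, one more card lands in a suit already at 4, so 18 draws are enough and 17 are not.

18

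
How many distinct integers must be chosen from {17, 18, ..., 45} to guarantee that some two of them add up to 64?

17

Two chosen integers sum to 64 exactly when both halves of some pair {x, 64−x} with 19 ≤ x ≤ 64−x ≤ 45 are chosen — 13 such pairs.
The remaining 3 elements (those with no distinct partner in range) can never complete a 64-sum, so the worst case takes all of them and one from each pair: 3 + 13 = 16.
The 17th integer has to be the second member of some pair, so 16 + 1 = 17.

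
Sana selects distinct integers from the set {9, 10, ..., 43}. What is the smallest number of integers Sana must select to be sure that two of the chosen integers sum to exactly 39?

A set avoiding the sum 39 can contain at most one of each pair {x, 39−x}, plus the 13 elements whose complement lies outside the range.
The integers 20, …, 43 (24 of them) are such a set: any two sum to at least 20+21 = 41 > 39.
Pigeonhole: any 25th integer completes one of the 11 pairs, so 25 choices force a sum of 39.

25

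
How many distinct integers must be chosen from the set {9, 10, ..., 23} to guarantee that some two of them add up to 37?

A set avoiding the sum 37 can contain at most one of each pair {x, 37−x}, plus the 5 elements whose complement lies outside the range.
The integers 9, …, 18 (10 of them) are such a set: any two sum to at least 9+10 = 19 and at most 17+18 = 35 < 37.
Any 11th integer completes one of the 5 pairs, so 11 choices force a sum of 37.

11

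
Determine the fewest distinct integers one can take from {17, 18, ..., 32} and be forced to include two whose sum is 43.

12

Two chosen integers sum to 43 exactly when both halves of some pair {x, 43−x} with 17 ≤ x ≤ 43−x ≤ 26 are chosen — 5 such pairs.
The remaining 6 elements (those with no distinct partner in range) can never complete a 43-sum, so the worst case takes all of them and one from each pair: 6 + 5 = 11.
By the pigeonhole principle, the 12th integer has to be the second member of some pair, so 11 + 1 = 12.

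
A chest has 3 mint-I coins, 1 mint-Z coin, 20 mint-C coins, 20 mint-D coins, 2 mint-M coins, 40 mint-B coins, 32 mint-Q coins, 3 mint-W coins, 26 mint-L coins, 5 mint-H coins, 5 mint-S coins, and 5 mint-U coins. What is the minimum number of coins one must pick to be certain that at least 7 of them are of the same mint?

The 12 mints are the holes; the coins drawn are the pigeons.
To avoid 7 of any one mint, the worst case takes at most 6 of each mint, or every coin of a mint that has fewer than 6.
That gives 3 + 1 + 6 + 6 + 2 + 6 + 6 + 3 + 6 + 5 + 5 + 5 = 54 coins with no mint reaching 7.
The next coin forces some mint to 7, so 54 + 1 = 55.

55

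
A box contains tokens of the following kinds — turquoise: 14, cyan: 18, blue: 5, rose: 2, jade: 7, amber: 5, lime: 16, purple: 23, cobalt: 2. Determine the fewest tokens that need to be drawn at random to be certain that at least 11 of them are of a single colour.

62

Pigeonhole: put each drawn token into a box by colour. The largest draw with every box below 11 takes min(count, 10) from each colour; colours with fewer than 10 contribute all they have.
Σ min(cᵢ, 10) = 10 + 10 + 5 + 2 + 7 + 5 + 10 + 10 + 2 = 61.
Draw number 61 + 1 = 62 must push one box to 11.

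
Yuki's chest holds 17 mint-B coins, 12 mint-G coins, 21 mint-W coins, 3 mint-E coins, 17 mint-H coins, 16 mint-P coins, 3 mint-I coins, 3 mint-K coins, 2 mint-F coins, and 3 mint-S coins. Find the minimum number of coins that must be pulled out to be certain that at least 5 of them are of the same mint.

35

An adversary could hand out at most 4 coins per mint (5 mints run out sooner): 4 + 4 + 4 + 3 + 4 + 4 + 3 + 3 + 2 + 3 = 34 coins and still no mint has 5.
One more coin lands in a mint already at 4, so 35 draws are enough and 34 are not.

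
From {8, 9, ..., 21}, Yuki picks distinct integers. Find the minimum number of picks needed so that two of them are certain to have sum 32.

Two chosen integers sum to 32 exactly when both halves of some pair {x, 32−x} with 11 ≤ x ≤ 32−x ≤ 21 are chosen — 5 such pairs.
The remaining 4 elements (those with no distinct partner in range) can never complete a 32-sum, so the worst case takes all of them and one from each pair: 4 + 5 = 9.
Pigeonhole: the 10th integer has to be the second member of some pair, so 9 + 1 = 10.

10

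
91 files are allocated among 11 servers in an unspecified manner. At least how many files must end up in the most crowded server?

By the pigeonhole principle, the 11 servers are the holes and the 91 files are the pigeons.
If every server held at most 8 files, the total would be at most 11 × 8 = 88, which is less than 91.
So some server holds at least ⌈91/11⌉ = 9 files.

9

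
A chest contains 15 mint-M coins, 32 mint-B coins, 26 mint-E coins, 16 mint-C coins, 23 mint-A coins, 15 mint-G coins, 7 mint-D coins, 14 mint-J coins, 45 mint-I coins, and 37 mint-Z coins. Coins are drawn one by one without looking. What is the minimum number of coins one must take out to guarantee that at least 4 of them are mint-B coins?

202

In the worst case for collecting mint-B coins, every non-mint-B coin comes out first.
There are 15 + 26 + 16 + 23 + 15 + 7 + 14 + 45 + 37 = 198 non-mint-B coins altogether.
After those, each further coin must be mint-B, so 198 + 4 = 202 draws guarantee 4 mint-B coins.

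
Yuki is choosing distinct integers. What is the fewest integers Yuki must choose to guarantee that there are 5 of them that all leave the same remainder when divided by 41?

By pigeonhole, the 41 residue classes mod 41 are the pigeonholes.
With 164 integers one could put 4 in each residue class and have no class reach 5.
The 165th integer pushes some class to 5, so 41·4 + 1 = 165.

165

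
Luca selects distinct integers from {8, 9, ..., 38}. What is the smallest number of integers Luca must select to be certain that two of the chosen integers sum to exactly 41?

A set avoiding the sum 41 can contain at most one of each pair {x, 41−x}, plus the 5 elements whose complement lies outside the range.
The integers 21, …, 38 (18 of them) are such a set: any two sum to at least 21+22 = 43 > 41.
Pigeonhole: any 19th integer completes one of the 13 pairs, so 19 choices force a sum of 41.

19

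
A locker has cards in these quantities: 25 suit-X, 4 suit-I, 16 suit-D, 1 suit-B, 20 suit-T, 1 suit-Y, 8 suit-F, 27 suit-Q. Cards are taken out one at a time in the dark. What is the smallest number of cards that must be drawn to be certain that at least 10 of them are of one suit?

51

By the pigeonhole principle, put each drawn card into a box by suit. The largest draw with every box below 10 takes min(count, 9) from each suit; suits with fewer than 9 contribute all they have.
Σ min(cᵢ, 9) = 9 + 4 + 9 + 1 + 9 + 1 + 8 + 9 = 50.
Draw number 50 + 1 = 51 must push one box to 10.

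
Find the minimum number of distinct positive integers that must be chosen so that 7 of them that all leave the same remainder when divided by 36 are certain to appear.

217

By the pigeonhole principle, the 36 residue classes mod 36 are the pigeonholes.
With 216 integers one could put 6 in each residue class and have no class reach 7.
The 217th integer pushes some class to 7, so 36·6 + 1 = 217.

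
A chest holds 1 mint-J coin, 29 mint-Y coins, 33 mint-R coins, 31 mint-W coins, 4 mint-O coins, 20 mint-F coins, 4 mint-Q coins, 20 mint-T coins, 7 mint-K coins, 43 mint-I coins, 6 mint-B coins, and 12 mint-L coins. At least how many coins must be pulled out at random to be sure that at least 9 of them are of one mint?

79

The 12 mints are the holes; the coins drawn are the pigeons.
To avoid 9 of any one mint, the worst case takes at most 8 of each mint, or every coin of a mint that has fewer than 8.
That gives 1 + 8 + 8 + 8 + 4 + 8 + 4 + 8 + 7 + 8 + 6 + 8 = 78 coins with no mint reaching 9.
The next coin forces some mint to 9, so 78 + 1 = 79.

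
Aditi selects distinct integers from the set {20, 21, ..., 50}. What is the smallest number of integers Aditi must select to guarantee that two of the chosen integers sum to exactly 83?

Group the elements by complementary pair {x, 83−x}: {33,50}, {34,49}, {35,48}, …, giving 9 two-element pairs and 13 integers whose partner 83−x falls outside [20,50].
Pigeonhole: treating each of those 22 groups as a pigeonhole, one can pick one integer per group — 22 integers — with no two summing to 83.
The 23rd integer lands in an occupied pair, forcing a sum of 83.

23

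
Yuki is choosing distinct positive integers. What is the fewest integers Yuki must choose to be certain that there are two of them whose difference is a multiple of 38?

39

Integers whose pairwise differences are multiples of 38 are exactly those sharing a remainder mod 38. Pigeonhole: the 38 residue classes mod 38 are the pigeonholes.
With 38 integers one could put 1 in each residue class and have no class reach 2.
The 39th integer pushes some class to 2, so 38·1 + 1 = 39.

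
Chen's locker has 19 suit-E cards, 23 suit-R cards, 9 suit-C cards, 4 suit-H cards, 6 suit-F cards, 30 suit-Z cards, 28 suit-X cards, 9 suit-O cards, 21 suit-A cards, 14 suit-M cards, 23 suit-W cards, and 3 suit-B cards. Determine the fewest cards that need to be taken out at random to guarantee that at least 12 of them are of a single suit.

By the pigeonhole principle, put each drawn card into a box by suit. The largest draw with every box below 12 takes min(count, 11) from each suit; suits with fewer than 11 contribute all they have.
Σ min(cᵢ, 11) = 11 + 11 + 9 + 4 + 6 + 11 + 11 + 9 + 11 + 11 + 11 + 3 = 108.
Draw number 108 + 1 = 109 must push one box to 12.

109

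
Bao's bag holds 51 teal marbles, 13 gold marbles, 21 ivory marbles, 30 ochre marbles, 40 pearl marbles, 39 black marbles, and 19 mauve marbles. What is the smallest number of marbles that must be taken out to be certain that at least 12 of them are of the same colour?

78

Put each drawn marble into a box by colour. The largest draw with every box below 12 takes min(count, 11) from each colour.
Σ min(cᵢ, 11) = 11 + 11 + 11 + 11 + 11 + 11 + 11 = 77.
Draw number 77 + 1 = 78 must push one box to 12.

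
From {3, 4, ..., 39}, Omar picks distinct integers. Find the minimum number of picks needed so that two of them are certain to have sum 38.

Group the elements by complementary pair {x, 38−x}: {3,35}, {4,34}, {5,33}, …, giving 16 two-element pairs, the single value 19 (it cannot pair with itself since the integers are distinct), and 4 integers whose partner 38−x falls outside [3,39].
By the pigeonhole principle, treating each of those 21 groups as a pigeonhole, one can pick one integer per group — 21 integers — with no two summing to 38.
The 22nd integer lands in an occupied pair, forcing a sum of 38.

22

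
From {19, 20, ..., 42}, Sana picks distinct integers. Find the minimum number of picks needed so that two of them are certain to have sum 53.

Group the elements by complementary pair {x, 53−x}: {19,34}, {20,33}, {21,32}, …, giving 8 two-element pairs and 8 integers whose partner 53−x falls outside [19,42].
Treating each of those 16 groups as a pigeonhole, one can pick one integer per group — 16 integers — with no two summing to 53.
The 17th integer lands in an occupied pair, forcing a sum of 53.

17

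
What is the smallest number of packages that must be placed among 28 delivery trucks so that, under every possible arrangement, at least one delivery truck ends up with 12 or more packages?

With 308 packages one could put exactly 11 in each of the 28 delivery trucks, and no delivery truck would reach 12.
Pigeonhole: one more package must land in a delivery truck that already has 11, giving it 12.
So 28 × 11 + 1 = 309 packages are required.

309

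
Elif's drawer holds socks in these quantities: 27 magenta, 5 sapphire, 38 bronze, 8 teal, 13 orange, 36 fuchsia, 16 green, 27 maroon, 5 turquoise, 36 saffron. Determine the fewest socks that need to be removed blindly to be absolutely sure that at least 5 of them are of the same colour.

By pigeonhole, the 10 colours are the holes; the socks drawn are the pigeons.
To avoid 5 of any one colour, the worst case takes at most 4 of each colour.
That gives 4 + 4 + 4 + 4 + 4 + 4 + 4 + 4 + 4 + 4 = 40 socks with no colour reaching 5.
The next sock forces some colour to 5, so 40 + 1 = 41.

41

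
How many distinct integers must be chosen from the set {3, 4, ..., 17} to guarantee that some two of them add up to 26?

Group the elements by complementary pair {x, 26−x}: {9,17}, {10,16}, {11,15}, …, giving 4 two-element pairs; the single value 13 (it cannot pair with itself since the integers are distinct); and 6 integers whose partner 26−x falls outside [3,17].
Treating each of those 11 groups as a pigeonhole, one can pick one integer per group — 11 integers — with no two summing to 26.
The 12th integer lands in an occupied pair, forcing a sum of 26.

12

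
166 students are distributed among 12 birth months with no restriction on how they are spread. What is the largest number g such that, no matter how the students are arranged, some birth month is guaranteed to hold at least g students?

The 12 birth months are the holes and the 166 students are the pigeons.
If every birth month held at most 13 students, the total would be at most 12 × 13 = 156, which is less than 166.
So some birth month holds at least ⌈166/12⌉ = 14 students.

14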